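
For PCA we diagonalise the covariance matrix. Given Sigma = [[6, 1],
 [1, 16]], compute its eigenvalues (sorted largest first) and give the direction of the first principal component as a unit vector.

Step 1 — characteristic polynomial of 2×2 Sigma:
  det(Sigma - λI) = λ² - trace · λ + det = 0.
  trace = 6 + 16 = 22, det = 6·16 - (1)² = 95.
Step 2 — discriminant:
  Δ = trace² - 4·det = 484 - 380 = 104.
Step 3 — eigenvalues:
  λ = (trace ± √Δ)/2 = (22 ± 10.198)/2,
  λ_1 = 16.099,  λ_2 = 5.901.

Step 4 — unit eigenvector for λ_1: solve (Sigma - λ_1 I)v = 0. First row:
  (6 - 16.099)·v_x + (1)·v_y = 0, i.e. (-10.099)·v_x + (1)·v_y = 0,
  so v ∝ (b, λ_1 - a) = (1, 10.099) = u.
  ||u|| = √((1)² + (10.099)²) = √(102.9902) ≈ 10.1484,
  v_1 = u/||u|| ≈ (0.0985, 0.9951) (||v_1|| = 1).

λ_1 = 16.099,  λ_2 = 5.901;  v_1 ≈ (0.0985, 0.9951)


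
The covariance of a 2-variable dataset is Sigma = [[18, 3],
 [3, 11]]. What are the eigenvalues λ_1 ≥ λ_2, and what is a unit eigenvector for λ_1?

Step 1 — characteristic polynomial of 2×2 Sigma:
  det(Sigma - λI) = λ² - trace · λ + det = 0.
  trace = 18 + 11 = 29, det = 18·11 - (3)² = 189.
Step 2 — discriminant:
  Δ = trace² - 4·det = 841 - 756 = 85.
Step 3 — eigenvalues:
  λ = (trace ± √Δ)/2 = (29 ± 9.2195)/2,
  λ_1 = 19.1098,  λ_2 = 9.8902.

Step 4 — unit eigenvector for λ_1: solve (Sigma - λ_1 I)v = 0. First row:
  (18 - 19.1098)·v_x + (3)·v_y = 0, i.e. (-1.1098)·v_x + (3)·v_y = 0,
  so v ∝ (b, λ_1 - a) = (3, 1.1098) = u.
  ||u|| = √((3)² + (1.1098)²) = √(10.2316) ≈ 3.1987,
  v_1 = u/||u|| ≈ (0.9379, 0.3469) (||v_1|| = 1).

λ_1 = 19.1098,  λ_2 = 9.8902;  v_1 ≈ (0.9379, 0.3469)


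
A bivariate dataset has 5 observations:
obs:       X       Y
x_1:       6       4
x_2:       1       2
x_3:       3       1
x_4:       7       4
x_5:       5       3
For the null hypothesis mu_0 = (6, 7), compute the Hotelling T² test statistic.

Step 1 — sample mean vector:
  mean(X) = (6 + 1 + 3 + 7 + 5) / 5 = 22/5 = 4.4
  mean(Y) = (4 + 2 + 1 + 4 + 3) / 5 = 14/5 = 2.8
  x̄ = (4.4, 2.8),  deviation x̄ - mu_0 = (4.4, 2.8) - (6, 7) = (-1.6, -4.2).

Step 2 — sample covariance matrix, S[i,j] = (1/(n-1)) · Σ_k (x_{k,i} - mean_i) · (x_{k,j} - mean_j), divisor n-1 = 4:
  S[X,X] = ((1.6)·(1.6) + (-3.4)·(-3.4) + (-1.4)·(-1.4) + (2.6)·(2.6) + (0.6)·(0.6)) / 4 = 23.2/4 = 5.8
  S[X,Y] = ((1.6)·(1.2) + (-3.4)·(-0.8) + (-1.4)·(-1.8) + (2.6)·(1.2) + (0.6)·(0.2)) / 4 = 10.4/4 = 2.6
  S[Y,Y] = ((1.2)·(1.2) + (-0.8)·(-0.8) + (-1.8)·(-1.8) + (1.2)·(1.2) + (0.2)·(0.2)) / 4 = 6.8/4 = 1.7
  S = [[5.8, 2.6],
 [2.6, 1.7]].

Step 3 — invert S. det(S) = 5.8·1.7 - (2.6)² = 3.1.
  S^{-1} = (1/det) · [[d, -b], [-b, a]] = [[0.5484, -0.8387],
 [-0.8387, 1.871]].

Step 4 — quadratic form (x̄ - mu_0)^T · S^{-1} · (x̄ - mu_0):
  S^{-1} · (x̄ - mu_0) = (2.6452, -6.5161),
  (x̄ - mu_0)^T · [...] = (-1.6)·(2.6452) + (-4.2)·(-6.5161) = 23.1355.

Step 5 — scale by n: T² = 5 · 23.1355 = 115.6774.

T² ≈ 115.6774


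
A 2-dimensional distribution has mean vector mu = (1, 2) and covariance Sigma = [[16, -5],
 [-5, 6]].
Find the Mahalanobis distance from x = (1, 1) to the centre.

Step 1 — centre the observation: (x - mu) = (0, -1).

Step 2 — invert Sigma. det(Sigma) = 16·6 - (-5)² = 71.
  Sigma^{-1} = (1/det) · [[d, -b], [-b, a]] = [[0.0845, 0.0704],
 [0.0704, 0.2254]].

Step 3 — form the quadratic (x - mu)^T · Sigma^{-1} · (x - mu):
  Sigma^{-1} · (x - mu) = (-0.0704, -0.2254).
  (x - mu)^T · [Sigma^{-1} · (x - mu)] = (0)·(-0.0704) + (-1)·(-0.2254) = 0.2254.

Step 4 — take square root: d = √(0.2254) ≈ 0.4747.

d(x, mu) = √(0.2254) ≈ 0.4747


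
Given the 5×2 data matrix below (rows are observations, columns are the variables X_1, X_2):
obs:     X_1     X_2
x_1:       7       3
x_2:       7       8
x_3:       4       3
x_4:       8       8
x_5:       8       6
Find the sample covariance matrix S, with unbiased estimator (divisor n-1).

Step 1 — column means:
  mean(X_1) = (7 + 7 + 4 + 8 + 8) / 5 = 34/5 = 6.8
  mean(X_2) = (3 + 8 + 3 + 8 + 6) / 5 = 28/5 = 5.6

Step 2 — sample covariance S[i,j] = (1/(n-1)) · Σ_k (x_{k,i} - mean_i) · (x_{k,j} - mean_j), with n-1 = 4.
  S[X_1,X_1] = ((0.2)·(0.2) + (0.2)·(0.2) + (-2.8)·(-2.8) + (1.2)·(1.2) + (1.2)·(1.2)) / 4 = 10.8/4 = 2.7
  S[X_1,X_2] = ((0.2)·(-2.6) + (0.2)·(2.4) + (-2.8)·(-2.6) + (1.2)·(2.4) + (1.2)·(0.4)) / 4 = 10.6/4 = 2.65
  S[X_2,X_2] = ((-2.6)·(-2.6) + (2.4)·(2.4) + (-2.6)·(-2.6) + (2.4)·(2.4) + (0.4)·(0.4)) / 4 = 25.2/4 = 6.3

S is symmetric (S[j,i] = S[i,j]). Assembling:

S = [[2.7, 2.65],
 [2.65, 6.3]]


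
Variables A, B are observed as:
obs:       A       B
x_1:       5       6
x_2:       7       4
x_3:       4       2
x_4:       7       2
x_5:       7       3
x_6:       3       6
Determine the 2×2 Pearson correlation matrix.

Step 1 — column means:
  mean(A) = (5 + 7 + 4 + 7 + 7 + 3) / 6 = 33/6 = 5.5
  mean(B) = (6 + 4 + 2 + 2 + 3 + 6) / 6 = 23/6 = 3.8333

Step 2 — sample variances and covariances s[i,j] = (1/(n-1)) · Σ_k (x_{k,i} - mean_i) · (x_{k,j} - mean_j), with n-1 = 5:
  s[A,A] = ((-0.5)·(-0.5) + (1.5)·(1.5) + (-1.5)·(-1.5) + (1.5)·(1.5) + (1.5)·(1.5) + (-2.5)·(-2.5)) / 5 = 15.5/5 = 3.1
  s[A,B] = ((-0.5)·(2.1667) + (1.5)·(0.1667) + (-1.5)·(-1.8333) + (1.5)·(-1.8333) + (1.5)·(-0.8333) + (-2.5)·(2.1667)) / 5 = -7.5/5 = -1.5
  s[B,B] = ((2.1667)·(2.1667) + (0.1667)·(0.1667) + (-1.8333)·(-1.8333) + (-1.8333)·(-1.8333) + (-0.8333)·(-0.8333) + (2.1667)·(2.1667)) / 5 = 16.8333/5 = 3.3667
  Sample standard deviations s_i = √(s[i,i]):
  s(A) = √(3.1) = 1.7607
  s(B) = √(3.3667) = 1.8348

Step 3 — r_{ij} = s_{ij} / (s_i · s_j):
  r[A,A] = 1 (diagonal).
  r[A,B] = -1.5 / (1.7607 · 1.8348) = -1.5 / 3.2306 = -0.4643
  r[B,B] = 1 (diagonal).

R is symmetric with unit diagonal. Assembling:

R = [[1, -0.4643],
 [-0.4643, 1]]


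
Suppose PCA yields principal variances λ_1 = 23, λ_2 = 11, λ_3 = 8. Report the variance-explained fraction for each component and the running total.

Step 1 — total variance = trace(Sigma) = Σ λ_i = 23 + 11 + 8 = 42.

Step 2 — fraction explained by component i = λ_i / Σ λ:
  PC1: 23/42 = 0.5476
  PC2: 11/42 = 0.2619
  PC3: 8/42 = 0.1905

Step 3 — cumulative fraction after k components = (λ_1 + ... + λ_k) / Σ λ:
  k = 1: 23/42 = 0.5476
  k = 2: (23 + 11)/42 = 34/42 = 0.8095
  k = 3: (23 + 11 + 8)/42 = 42/42 = 1

Summary (fraction, with percent):

explained: PC1 0.5476 (54.76%), PC2 0.2619 (26.19%), PC3 0.1905 (19.05%);  cumulative: 0.5476, 0.8095, 1


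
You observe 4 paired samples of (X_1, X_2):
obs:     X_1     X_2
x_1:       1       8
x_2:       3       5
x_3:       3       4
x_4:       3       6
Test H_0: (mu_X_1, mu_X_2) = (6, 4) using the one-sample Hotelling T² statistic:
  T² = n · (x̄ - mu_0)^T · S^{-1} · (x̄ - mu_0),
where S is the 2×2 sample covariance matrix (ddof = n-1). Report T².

Step 1 — sample mean vector:
  mean(X_1) = (1 + 3 + 3 + 3) / 4 = 10/4 = 2.5
  mean(X_2) = (8 + 5 + 4 + 6) / 4 = 23/4 = 5.75
  x̄ = (2.5, 5.75),  deviation x̄ - mu_0 = (2.5, 5.75) - (6, 4) = (-3.5, 1.75).

Step 2 — sample covariance matrix, S[i,j] = (1/(n-1)) · Σ_k (x_{k,i} - mean_i) · (x_{k,j} - mean_j), divisor n-1 = 3:
  S[X_1,X_1] = ((-1.5)·(-1.5) + (0.5)·(0.5) + (0.5)·(0.5) + (0.5)·(0.5)) / 3 = 3/3 = 1
  S[X_1,X_2] = ((-1.5)·(2.25) + (0.5)·(-0.75) + (0.5)·(-1.75) + (0.5)·(0.25)) / 3 = -4.5/3 = -1.5
  S[X_2,X_2] = ((2.25)·(2.25) + (-0.75)·(-0.75) + (-1.75)·(-1.75) + (0.25)·(0.25)) / 3 = 8.75/3 = 2.9167
  S = [[1, -1.5],
 [-1.5, 2.9167]].

Step 3 — invert S. det(S) = 1·2.9167 - (-1.5)² = 0.6667.
  S^{-1} = (1/det) · [[d, -b], [-b, a]] = [[4.375, 2.25],
 [2.25, 1.5]].

Step 4 — quadratic form (x̄ - mu_0)^T · S^{-1} · (x̄ - mu_0):
  S^{-1} · (x̄ - mu_0) = (-11.375, -5.25),
  (x̄ - mu_0)^T · [...] = (-3.5)·(-11.375) + (1.75)·(-5.25) = 30.625.

Step 5 — scale by n: T² = 4 · 30.625 = 122.5.

T² ≈ 122.5


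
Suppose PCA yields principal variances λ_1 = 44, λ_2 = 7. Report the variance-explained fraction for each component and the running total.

Step 1 — total variance = trace(Sigma) = Σ λ_i = 44 + 7 = 51.

Step 2 — fraction explained by component i = λ_i / Σ λ:
  PC1: 44/51 = 0.8627
  PC2: 7/51 = 0.1373

Step 3 — cumulative fraction after k components = (λ_1 + ... + λ_k) / Σ λ:
  k = 1: 44/51 = 0.8627
  k = 2: (44 + 7)/51 = 51/51 = 1

Summary (fraction, with percent):

explained: PC1 0.8627 (86.27%), PC2 0.1373 (13.73%);  cumulative: 0.8627, 1


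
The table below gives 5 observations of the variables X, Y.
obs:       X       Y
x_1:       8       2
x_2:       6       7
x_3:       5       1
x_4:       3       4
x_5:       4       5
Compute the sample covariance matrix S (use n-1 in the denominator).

Step 1 — column means:
  mean(X) = (8 + 6 + 5 + 3 + 4) / 5 = 26/5 = 5.2
  mean(Y) = (2 + 7 + 1 + 4 + 5) / 5 = 19/5 = 3.8

Step 2 — sample covariance S[i,j] = (1/(n-1)) · Σ_k (x_{k,i} - mean_i) · (x_{k,j} - mean_j), with n-1 = 4.
  S[X,X] = ((2.8)·(2.8) + (0.8)·(0.8) + (-0.2)·(-0.2) + (-2.2)·(-2.2) + (-1.2)·(-1.2)) / 4 = 14.8/4 = 3.7
  S[X,Y] = ((2.8)·(-1.8) + (0.8)·(3.2) + (-0.2)·(-2.8) + (-2.2)·(0.2) + (-1.2)·(1.2)) / 4 = -3.8/4 = -0.95
  S[Y,Y] = ((-1.8)·(-1.8) + (3.2)·(3.2) + (-2.8)·(-2.8) + (0.2)·(0.2) + (1.2)·(1.2)) / 4 = 22.8/4 = 5.7

S is symmetric (S[j,i] = S[i,j]). Assembling:

S = [[3.7, -0.95],
 [-0.95, 5.7]]


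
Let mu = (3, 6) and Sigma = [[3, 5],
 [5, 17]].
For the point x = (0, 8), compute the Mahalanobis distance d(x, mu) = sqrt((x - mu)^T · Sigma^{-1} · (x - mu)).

Step 1 — centre the observation: (x - mu) = (-3, 2).

Step 2 — invert Sigma. det(Sigma) = 3·17 - (5)² = 26.
  Sigma^{-1} = (1/det) · [[d, -b], [-b, a]] = [[0.6538, -0.1923],
 [-0.1923, 0.1154]].

Step 3 — form the quadratic (x - mu)^T · Sigma^{-1} · (x - mu):
  Sigma^{-1} · (x - mu) = (-2.3462, 0.8077).
  (x - mu)^T · [Sigma^{-1} · (x - mu)] = (-3)·(-2.3462) + (2)·(0.8077) = 8.6538.

Step 4 — take square root: d = √(8.6538) ≈ 2.9417.

d(x, mu) = √(8.6538) ≈ 2.9417


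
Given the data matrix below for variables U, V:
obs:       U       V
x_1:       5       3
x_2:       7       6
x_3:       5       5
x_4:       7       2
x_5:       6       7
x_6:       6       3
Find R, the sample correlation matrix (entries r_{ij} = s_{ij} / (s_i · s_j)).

Step 1 — column means:
  mean(U) = (5 + 7 + 5 + 7 + 6 + 6) / 6 = 36/6 = 6
  mean(V) = (3 + 6 + 5 + 2 + 7 + 3) / 6 = 26/6 = 4.3333

Step 2 — sample variances and covariances s[i,j] = (1/(n-1)) · Σ_k (x_{k,i} - mean_i) · (x_{k,j} - mean_j), with n-1 = 5:
  s[U,U] = ((-1)·(-1) + (1)·(1) + (-1)·(-1) + (1)·(1) + (0)·(0) + (0)·(0)) / 5 = 4/5 = 0.8
  s[U,V] = ((-1)·(-1.3333) + (1)·(1.6667) + (-1)·(0.6667) + (1)·(-2.3333) + (0)·(2.6667) + (0)·(-1.3333)) / 5 = 0/5 = 0
  s[V,V] = ((-1.3333)·(-1.3333) + (1.6667)·(1.6667) + (0.6667)·(0.6667) + (-2.3333)·(-2.3333) + (2.6667)·(2.6667) + (-1.3333)·(-1.3333)) / 5 = 19.3333/5 = 3.8667
  Sample standard deviations s_i = √(s[i,i]):
  s(U) = √(0.8) = 0.8944
  s(V) = √(3.8667) = 1.9664

Step 3 — r_{ij} = s_{ij} / (s_i · s_j):
  r[U,U] = 1 (diagonal).
  r[U,V] = 0 / (0.8944 · 1.9664) = 0 / 1.7588 = 0
  r[V,V] = 1 (diagonal).

R is symmetric with unit diagonal. Assembling:

R = [[1, 0],
 [0, 1]]


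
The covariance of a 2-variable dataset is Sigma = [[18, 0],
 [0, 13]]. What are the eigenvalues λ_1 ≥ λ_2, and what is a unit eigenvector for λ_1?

Step 1 — characteristic polynomial of 2×2 Sigma:
  det(Sigma - λI) = λ² - trace · λ + det = 0.
  trace = 18 + 13 = 31, det = 18·13 - (0)² = 234.
Step 2 — discriminant:
  Δ = trace² - 4·det = 961 - 936 = 25.
Step 3 — eigenvalues:
  λ = (trace ± √Δ)/2 = (31 ± 5)/2,
  λ_1 = 18,  λ_2 = 13.

Step 4 — unit eigenvector for λ_1: Sigma is diagonal, so its eigenvectors are the coordinate axes. λ_1 = 18 is the diagonal entry on the first coordinate axis, hence
  v_1 = (1, 0) (||v_1|| = 1).

λ_1 = 18,  λ_2 = 13;  v_1 ≈ (1, 0)


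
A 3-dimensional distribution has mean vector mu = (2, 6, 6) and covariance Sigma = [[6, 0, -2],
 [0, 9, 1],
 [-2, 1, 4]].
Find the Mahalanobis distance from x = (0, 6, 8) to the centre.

Step 1 — centre the observation: (x - mu) = (-2, 0, 2).

Step 2 — invert Sigma (cofactor / det for 3×3, or solve directly):
  Sigma^{-1} = [[0.2011, -0.0115, 0.1034],
 [-0.0115, 0.1149, -0.0345],
 [0.1034, -0.0345, 0.3103]].

Step 3 — form the quadratic (x - mu)^T · Sigma^{-1} · (x - mu):
  Sigma^{-1} · (x - mu) = (-0.1954, -0.046, 0.4138).
  (x - mu)^T · [Sigma^{-1} · (x - mu)] = (-2)·(-0.1954) + (0)·(-0.046) + (2)·(0.4138) = 1.2184.

Step 4 — take square root: d = √(1.2184) ≈ 1.1038.

d(x, mu) = √(1.2184) ≈ 1.1038


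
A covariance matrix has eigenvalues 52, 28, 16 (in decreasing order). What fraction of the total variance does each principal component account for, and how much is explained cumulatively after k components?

Step 1 — total variance = trace(Sigma) = Σ λ_i = 52 + 28 + 16 = 96.

Step 2 — fraction explained by component i = λ_i / Σ λ:
  PC1: 52/96 = 0.5417
  PC2: 28/96 = 0.2917
  PC3: 16/96 = 0.1667

Step 3 — cumulative fraction after k components = (λ_1 + ... + λ_k) / Σ λ:
  k = 1: 52/96 = 0.5417
  k = 2: (52 + 28)/96 = 80/96 = 0.8333
  k = 3: (52 + 28 + 16)/96 = 96/96 = 1

Summary (fraction, with percent):

explained: PC1 0.5417 (54.17%), PC2 0.2917 (29.17%), PC3 0.1667 (16.67%);  cumulative: 0.5417, 0.8333, 1


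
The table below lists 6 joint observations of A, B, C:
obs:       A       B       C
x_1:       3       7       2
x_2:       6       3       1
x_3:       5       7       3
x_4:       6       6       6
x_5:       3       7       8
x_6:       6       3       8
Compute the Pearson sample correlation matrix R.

Step 1 — column means:
  mean(A) = (3 + 6 + 5 + 6 + 3 + 6) / 6 = 29/6 = 4.8333
  mean(B) = (7 + 3 + 7 + 6 + 7 + 3) / 6 = 33/6 = 5.5
  mean(C) = (2 + 1 + 3 + 6 + 8 + 8) / 6 = 28/6 = 4.6667

Step 2 — sample variances and covariances s[i,j] = (1/(n-1)) · Σ_k (x_{k,i} - mean_i) · (x_{k,j} - mean_j), with n-1 = 5:
  s[A,A] = ((-1.8333)·(-1.8333) + (1.1667)·(1.1667) + (0.1667)·(0.1667) + (1.1667)·(1.1667) + (-1.8333)·(-1.8333) + (1.1667)·(1.1667)) / 5 = 10.8333/5 = 2.1667
  s[A,B] = ((-1.8333)·(1.5) + (1.1667)·(-2.5) + (0.1667)·(1.5) + (1.1667)·(0.5) + (-1.8333)·(1.5) + (1.1667)·(-2.5)) / 5 = -10.5/5 = -2.1
  s[A,C] = ((-1.8333)·(-2.6667) + (1.1667)·(-3.6667) + (0.1667)·(-1.6667) + (1.1667)·(1.3333) + (-1.8333)·(3.3333) + (1.1667)·(3.3333)) / 5 = -0.3333/5 = -0.0667
  s[B,B] = ((1.5)·(1.5) + (-2.5)·(-2.5) + (1.5)·(1.5) + (0.5)·(0.5) + (1.5)·(1.5) + (-2.5)·(-2.5)) / 5 = 19.5/5 = 3.9
  s[B,C] = ((1.5)·(-2.6667) + (-2.5)·(-3.6667) + (1.5)·(-1.6667) + (0.5)·(1.3333) + (1.5)·(3.3333) + (-2.5)·(3.3333)) / 5 = 0/5 = 0
  s[C,C] = ((-2.6667)·(-2.6667) + (-3.6667)·(-3.6667) + (-1.6667)·(-1.6667) + (1.3333)·(1.3333) + (3.3333)·(3.3333) + (3.3333)·(3.3333)) / 5 = 47.3333/5 = 9.4667
  Sample standard deviations s_i = √(s[i,i]):
  s(A) = √(2.1667) = 1.472
  s(B) = √(3.9) = 1.9748
  s(C) = √(9.4667) = 3.0768

Step 3 — r_{ij} = s_{ij} / (s_i · s_j):
  r[A,A] = 1 (diagonal).
  r[A,B] = -2.1 / (1.472 · 1.9748) = -2.1 / 2.9069 = -0.7224
  r[A,C] = -0.0667 / (1.472 · 3.0768) = -0.0667 / 4.5289 = -0.0147
  r[B,B] = 1 (diagonal).
  r[B,C] = 0 / (1.9748 · 3.0768) = 0 / 6.0762 = 0
  r[C,C] = 1 (diagonal).

R is symmetric with unit diagonal. Assembling:

R = [[1, -0.7224, -0.0147],
 [-0.7224, 1, 0],
 [-0.0147, 0, 1]]


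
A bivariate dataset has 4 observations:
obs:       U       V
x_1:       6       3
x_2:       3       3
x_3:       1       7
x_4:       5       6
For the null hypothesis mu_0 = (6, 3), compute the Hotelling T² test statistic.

Step 1 — sample mean vector:
  mean(U) = (6 + 3 + 1 + 5) / 4 = 15/4 = 3.75
  mean(V) = (3 + 3 + 7 + 6) / 4 = 19/4 = 4.75
  x̄ = (3.75, 4.75),  deviation x̄ - mu_0 = (3.75, 4.75) - (6, 3) = (-2.25, 1.75).

Step 2 — sample covariance matrix, S[i,j] = (1/(n-1)) · Σ_k (x_{k,i} - mean_i) · (x_{k,j} - mean_j), divisor n-1 = 3:
  S[U,U] = ((2.25)·(2.25) + (-0.75)·(-0.75) + (-2.75)·(-2.75) + (1.25)·(1.25)) / 3 = 14.75/3 = 4.9167
  S[U,V] = ((2.25)·(-1.75) + (-0.75)·(-1.75) + (-2.75)·(2.25) + (1.25)·(1.25)) / 3 = -7.25/3 = -2.4167
  S[V,V] = ((-1.75)·(-1.75) + (-1.75)·(-1.75) + (2.25)·(2.25) + (1.25)·(1.25)) / 3 = 12.75/3 = 4.25
  S = [[4.9167, -2.4167],
 [-2.4167, 4.25]].

Step 3 — invert S. det(S) = 4.9167·4.25 - (-2.4167)² = 15.0556.
  S^{-1} = (1/det) · [[d, -b], [-b, a]] = [[0.2823, 0.1605],
 [0.1605, 0.3266]].

Step 4 — quadratic form (x̄ - mu_0)^T · S^{-1} · (x̄ - mu_0):
  S^{-1} · (x̄ - mu_0) = (-0.3542, 0.2103),
  (x̄ - mu_0)^T · [...] = (-2.25)·(-0.3542) + (1.75)·(0.2103) = 1.1651.

Step 5 — scale by n: T² = 4 · 1.1651 = 4.6605.

T² ≈ 4.6605


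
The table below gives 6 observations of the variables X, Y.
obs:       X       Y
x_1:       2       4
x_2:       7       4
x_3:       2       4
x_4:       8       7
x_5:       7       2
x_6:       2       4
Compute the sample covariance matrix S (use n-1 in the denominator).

Step 1 — column means:
  mean(X) = (2 + 7 + 2 + 8 + 7 + 2) / 6 = 28/6 = 4.6667
  mean(Y) = (4 + 4 + 4 + 7 + 2 + 4) / 6 = 25/6 = 4.1667

Step 2 — sample covariance S[i,j] = (1/(n-1)) · Σ_k (x_{k,i} - mean_i) · (x_{k,j} - mean_j), with n-1 = 5.
  S[X,X] = ((-2.6667)·(-2.6667) + (2.3333)·(2.3333) + (-2.6667)·(-2.6667) + (3.3333)·(3.3333) + (2.3333)·(2.3333) + (-2.6667)·(-2.6667)) / 5 = 43.3333/5 = 8.6667
  S[X,Y] = ((-2.6667)·(-0.1667) + (2.3333)·(-0.1667) + (-2.6667)·(-0.1667) + (3.3333)·(2.8333) + (2.3333)·(-2.1667) + (-2.6667)·(-0.1667)) / 5 = 5.3333/5 = 1.0667
  S[Y,Y] = ((-0.1667)·(-0.1667) + (-0.1667)·(-0.1667) + (-0.1667)·(-0.1667) + (2.8333)·(2.8333) + (-2.1667)·(-2.1667) + (-0.1667)·(-0.1667)) / 5 = 12.8333/5 = 2.5667

S is symmetric (S[j,i] = S[i,j]). Assembling:

S = [[8.6667, 1.0667],
 [1.0667, 2.5667]]


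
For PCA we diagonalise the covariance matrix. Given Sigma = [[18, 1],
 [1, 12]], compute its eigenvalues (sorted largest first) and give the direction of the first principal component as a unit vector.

Step 1 — characteristic polynomial of 2×2 Sigma:
  det(Sigma - λI) = λ² - trace · λ + det = 0.
  trace = 18 + 12 = 30, det = 18·12 - (1)² = 215.
Step 2 — discriminant:
  Δ = trace² - 4·det = 900 - 860 = 40.
Step 3 — eigenvalues:
  λ = (trace ± √Δ)/2 = (30 ± 6.3246)/2,
  λ_1 = 18.1623,  λ_2 = 11.8377.

Step 4 — unit eigenvector for λ_1: solve (Sigma - λ_1 I)v = 0. First row:
  (18 - 18.1623)·v_x + (1)·v_y = 0, i.e. (-0.1623)·v_x + (1)·v_y = 0,
  so v ∝ (b, λ_1 - a) = (1, 0.1623) = u.
  ||u|| = √((1)² + (0.1623)²) = √(1.0263) ≈ 1.0131,
  v_1 = u/||u|| ≈ (0.9871, 0.1602) (||v_1|| = 1).

λ_1 = 18.1623,  λ_2 = 11.8377;  v_1 ≈ (0.9871, 0.1602)


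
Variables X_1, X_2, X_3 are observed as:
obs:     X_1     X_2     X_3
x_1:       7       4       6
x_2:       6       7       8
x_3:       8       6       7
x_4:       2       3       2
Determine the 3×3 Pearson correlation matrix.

Step 1 — column means:
  mean(X_1) = (7 + 6 + 8 + 2) / 4 = 23/4 = 5.75
  mean(X_2) = (4 + 7 + 6 + 3) / 4 = 20/4 = 5
  mean(X_3) = (6 + 8 + 7 + 2) / 4 = 23/4 = 5.75

Step 2 — sample variances and covariances s[i,j] = (1/(n-1)) · Σ_k (x_{k,i} - mean_i) · (x_{k,j} - mean_j), with n-1 = 3:
  s[X_1,X_1] = ((1.25)·(1.25) + (0.25)·(0.25) + (2.25)·(2.25) + (-3.75)·(-3.75)) / 3 = 20.75/3 = 6.9167
  s[X_1,X_2] = ((1.25)·(-1) + (0.25)·(2) + (2.25)·(1) + (-3.75)·(-2)) / 3 = 9/3 = 3
  s[X_1,X_3] = ((1.25)·(0.25) + (0.25)·(2.25) + (2.25)·(1.25) + (-3.75)·(-3.75)) / 3 = 17.75/3 = 5.9167
  s[X_2,X_2] = ((-1)·(-1) + (2)·(2) + (1)·(1) + (-2)·(-2)) / 3 = 10/3 = 3.3333
  s[X_2,X_3] = ((-1)·(0.25) + (2)·(2.25) + (1)·(1.25) + (-2)·(-3.75)) / 3 = 13/3 = 4.3333
  s[X_3,X_3] = ((0.25)·(0.25) + (2.25)·(2.25) + (1.25)·(1.25) + (-3.75)·(-3.75)) / 3 = 20.75/3 = 6.9167
  Sample standard deviations s_i = √(s[i,i]):
  s(X_1) = √(6.9167) = 2.63
  s(X_2) = √(3.3333) = 1.8257
  s(X_3) = √(6.9167) = 2.63

Step 3 — r_{ij} = s_{ij} / (s_i · s_j):
  r[X_1,X_1] = 1 (diagonal).
  r[X_1,X_2] = 3 / (2.63 · 1.8257) = 3 / 4.8016 = 0.6248
  r[X_1,X_3] = 5.9167 / (2.63 · 2.63) = 5.9167 / 6.9167 = 0.8554
  r[X_2,X_2] = 1 (diagonal).
  r[X_2,X_3] = 4.3333 / (1.8257 · 2.63) = 4.3333 / 4.8016 = 0.9025
  r[X_3,X_3] = 1 (diagonal).

R is symmetric with unit diagonal. Assembling:

R = [[1, 0.6248, 0.8554],
 [0.6248, 1, 0.9025],
 [0.8554, 0.9025, 1]]


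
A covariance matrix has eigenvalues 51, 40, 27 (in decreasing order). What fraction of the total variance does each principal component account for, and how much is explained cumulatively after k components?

Step 1 — total variance = trace(Sigma) = Σ λ_i = 51 + 40 + 27 = 118.

Step 2 — fraction explained by component i = λ_i / Σ λ:
  PC1: 51/118 = 0.4322
  PC2: 40/118 = 0.339
  PC3: 27/118 = 0.2288

Step 3 — cumulative fraction after k components = (λ_1 + ... + λ_k) / Σ λ:
  k = 1: 51/118 = 0.4322
  k = 2: (51 + 40)/118 = 91/118 = 0.7712
  k = 3: (51 + 40 + 27)/118 = 118/118 = 1

Summary (fraction, with percent):

explained: PC1 0.4322 (43.22%), PC2 0.339 (33.9%), PC3 0.2288 (22.88%);  cumulative: 0.4322, 0.7712, 1


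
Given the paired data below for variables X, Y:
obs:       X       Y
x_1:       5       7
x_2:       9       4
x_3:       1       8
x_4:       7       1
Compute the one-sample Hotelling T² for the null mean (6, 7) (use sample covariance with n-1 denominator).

Step 1 — sample mean vector:
  mean(X) = (5 + 9 + 1 + 7) / 4 = 22/4 = 5.5
  mean(Y) = (7 + 4 + 8 + 1) / 4 = 20/4 = 5
  x̄ = (5.5, 5),  deviation x̄ - mu_0 = (5.5, 5) - (6, 7) = (-0.5, -2).

Step 2 — sample covariance matrix, S[i,j] = (1/(n-1)) · Σ_k (x_{k,i} - mean_i) · (x_{k,j} - mean_j), divisor n-1 = 3:
  S[X,X] = ((-0.5)·(-0.5) + (3.5)·(3.5) + (-4.5)·(-4.5) + (1.5)·(1.5)) / 3 = 35/3 = 11.6667
  S[X,Y] = ((-0.5)·(2) + (3.5)·(-1) + (-4.5)·(3) + (1.5)·(-4)) / 3 = -24/3 = -8
  S[Y,Y] = ((2)·(2) + (-1)·(-1) + (3)·(3) + (-4)·(-4)) / 3 = 30/3 = 10
  S = [[11.6667, -8],
 [-8, 10]].

Step 3 — invert S. det(S) = 11.6667·10 - (-8)² = 52.6667.
  S^{-1} = (1/det) · [[d, -b], [-b, a]] = [[0.1899, 0.1519],
 [0.1519, 0.2215]].

Step 4 — quadratic form (x̄ - mu_0)^T · S^{-1} · (x̄ - mu_0):
  S^{-1} · (x̄ - mu_0) = (-0.3987, -0.519),
  (x̄ - mu_0)^T · [...] = (-0.5)·(-0.3987) + (-2)·(-0.519) = 1.2373.

Step 5 — scale by n: T² = 4 · 1.2373 = 4.9494.

T² ≈ 4.9494


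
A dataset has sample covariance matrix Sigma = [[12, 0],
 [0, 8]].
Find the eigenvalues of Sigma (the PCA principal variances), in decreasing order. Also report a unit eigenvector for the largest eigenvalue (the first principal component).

Step 1 — characteristic polynomial of 2×2 Sigma:
  det(Sigma - λI) = λ² - trace · λ + det = 0.
  trace = 12 + 8 = 20, det = 12·8 - (0)² = 96.
Step 2 — discriminant:
  Δ = trace² - 4·det = 400 - 384 = 16.
Step 3 — eigenvalues:
  λ = (trace ± √Δ)/2 = (20 ± 4)/2,
  λ_1 = 12,  λ_2 = 8.

Step 4 — unit eigenvector for λ_1: Sigma is diagonal, so its eigenvectors are the coordinate axes. λ_1 = 12 is the diagonal entry on the first coordinate axis, hence
  v_1 = (1, 0) (||v_1|| = 1).

λ_1 = 12,  λ_2 = 8;  v_1 ≈ (1, 0)


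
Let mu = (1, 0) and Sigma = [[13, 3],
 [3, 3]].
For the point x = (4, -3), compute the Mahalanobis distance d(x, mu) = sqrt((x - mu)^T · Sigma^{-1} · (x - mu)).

Step 1 — centre the observation: (x - mu) = (3, -3).

Step 2 — invert Sigma. det(Sigma) = 13·3 - (3)² = 30.
  Sigma^{-1} = (1/det) · [[d, -b], [-b, a]] = [[0.1, -0.1],
 [-0.1, 0.4333]].

Step 3 — form the quadratic (x - mu)^T · Sigma^{-1} · (x - mu):
  Sigma^{-1} · (x - mu) = (0.6, -1.6).
  (x - mu)^T · [Sigma^{-1} · (x - mu)] = (3)·(0.6) + (-3)·(-1.6) = 6.6.

Step 4 — take square root: d = √(6.6) ≈ 2.569.

d(x, mu) = √(6.6) ≈ 2.569


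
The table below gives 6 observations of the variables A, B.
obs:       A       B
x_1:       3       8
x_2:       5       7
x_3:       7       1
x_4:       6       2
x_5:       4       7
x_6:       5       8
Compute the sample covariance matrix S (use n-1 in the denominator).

Step 1 — column means:
  mean(A) = (3 + 5 + 7 + 6 + 4 + 5) / 6 = 30/6 = 5
  mean(B) = (8 + 7 + 1 + 2 + 7 + 8) / 6 = 33/6 = 5.5

Step 2 — sample covariance S[i,j] = (1/(n-1)) · Σ_k (x_{k,i} - mean_i) · (x_{k,j} - mean_j), with n-1 = 5.
  S[A,A] = ((-2)·(-2) + (0)·(0) + (2)·(2) + (1)·(1) + (-1)·(-1) + (0)·(0)) / 5 = 10/5 = 2
  S[A,B] = ((-2)·(2.5) + (0)·(1.5) + (2)·(-4.5) + (1)·(-3.5) + (-1)·(1.5) + (0)·(2.5)) / 5 = -19/5 = -3.8
  S[B,B] = ((2.5)·(2.5) + (1.5)·(1.5) + (-4.5)·(-4.5) + (-3.5)·(-3.5) + (1.5)·(1.5) + (2.5)·(2.5)) / 5 = 49.5/5 = 9.9

S is symmetric (S[j,i] = S[i,j]). Assembling:

S = [[2, -3.8],
 [-3.8, 9.9]]


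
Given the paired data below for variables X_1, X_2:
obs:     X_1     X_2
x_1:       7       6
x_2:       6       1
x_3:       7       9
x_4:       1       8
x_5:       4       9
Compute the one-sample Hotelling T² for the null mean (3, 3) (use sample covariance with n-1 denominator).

Step 1 — sample mean vector:
  mean(X_1) = (7 + 6 + 7 + 1 + 4) / 5 = 25/5 = 5
  mean(X_2) = (6 + 1 + 9 + 8 + 9) / 5 = 33/5 = 6.6
  x̄ = (5, 6.6),  deviation x̄ - mu_0 = (5, 6.6) - (3, 3) = (2, 3.6).

Step 2 — sample covariance matrix, S[i,j] = (1/(n-1)) · Σ_k (x_{k,i} - mean_i) · (x_{k,j} - mean_j), divisor n-1 = 4:
  S[X_1,X_1] = ((2)·(2) + (1)·(1) + (2)·(2) + (-4)·(-4) + (-1)·(-1)) / 4 = 26/4 = 6.5
  S[X_1,X_2] = ((2)·(-0.6) + (1)·(-5.6) + (2)·(2.4) + (-4)·(1.4) + (-1)·(2.4)) / 4 = -10/4 = -2.5
  S[X_2,X_2] = ((-0.6)·(-0.6) + (-5.6)·(-5.6) + (2.4)·(2.4) + (1.4)·(1.4) + (2.4)·(2.4)) / 4 = 45.2/4 = 11.3
  S = [[6.5, -2.5],
 [-2.5, 11.3]].

Step 3 — invert S. det(S) = 6.5·11.3 - (-2.5)² = 67.2.
  S^{-1} = (1/det) · [[d, -b], [-b, a]] = [[0.1682, 0.0372],
 [0.0372, 0.0967]].

Step 4 — quadratic form (x̄ - mu_0)^T · S^{-1} · (x̄ - mu_0):
  S^{-1} · (x̄ - mu_0) = (0.4702, 0.4226),
  (x̄ - mu_0)^T · [...] = (2)·(0.4702) + (3.6)·(0.4226) = 2.4619.

Step 5 — scale by n: T² = 5 · 2.4619 = 12.3095.

T² ≈ 12.3095


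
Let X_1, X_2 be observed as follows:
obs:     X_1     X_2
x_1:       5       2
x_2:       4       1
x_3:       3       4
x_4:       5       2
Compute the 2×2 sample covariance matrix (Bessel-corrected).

Step 1 — column means:
  mean(X_1) = (5 + 4 + 3 + 5) / 4 = 17/4 = 4.25
  mean(X_2) = (2 + 1 + 4 + 2) / 4 = 9/4 = 2.25

Step 2 — sample covariance S[i,j] = (1/(n-1)) · Σ_k (x_{k,i} - mean_i) · (x_{k,j} - mean_j), with n-1 = 3.
  S[X_1,X_1] = ((0.75)·(0.75) + (-0.25)·(-0.25) + (-1.25)·(-1.25) + (0.75)·(0.75)) / 3 = 2.75/3 = 0.9167
  S[X_1,X_2] = ((0.75)·(-0.25) + (-0.25)·(-1.25) + (-1.25)·(1.75) + (0.75)·(-0.25)) / 3 = -2.25/3 = -0.75
  S[X_2,X_2] = ((-0.25)·(-0.25) + (-1.25)·(-1.25) + (1.75)·(1.75) + (-0.25)·(-0.25)) / 3 = 4.75/3 = 1.5833

S is symmetric (S[j,i] = S[i,j]). Assembling:

S = [[0.9167, -0.75],
 [-0.75, 1.5833]]


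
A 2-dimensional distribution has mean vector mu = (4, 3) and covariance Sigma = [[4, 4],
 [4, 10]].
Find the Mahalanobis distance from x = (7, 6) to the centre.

Step 1 — centre the observation: (x - mu) = (3, 3).

Step 2 — invert Sigma. det(Sigma) = 4·10 - (4)² = 24.
  Sigma^{-1} = (1/det) · [[d, -b], [-b, a]] = [[0.4167, -0.1667],
 [-0.1667, 0.1667]].

Step 3 — form the quadratic (x - mu)^T · Sigma^{-1} · (x - mu):
  Sigma^{-1} · (x - mu) = (0.75, 0).
  (x - mu)^T · [Sigma^{-1} · (x - mu)] = (3)·(0.75) + (3)·(0) = 2.25.

Step 4 — take square root: d = √(2.25) ≈ 1.5.

d(x, mu) = √(2.25) ≈ 1.5


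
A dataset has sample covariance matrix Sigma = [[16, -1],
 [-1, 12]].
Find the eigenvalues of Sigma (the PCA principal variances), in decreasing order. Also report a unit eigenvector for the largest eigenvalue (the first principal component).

Step 1 — characteristic polynomial of 2×2 Sigma:
  det(Sigma - λI) = λ² - trace · λ + det = 0.
  trace = 16 + 12 = 28, det = 16·12 - (-1)² = 191.
Step 2 — discriminant:
  Δ = trace² - 4·det = 784 - 764 = 20.
Step 3 — eigenvalues:
  λ = (trace ± √Δ)/2 = (28 ± 4.4721)/2,
  λ_1 = 16.2361,  λ_2 = 11.7639.

Step 4 — unit eigenvector for λ_1: solve (Sigma - λ_1 I)v = 0. First row:
  (16 - 16.2361)·v_x + (-1)·v_y = 0, i.e. (-0.2361)·v_x + (-1)·v_y = 0,
  so v ∝ (b, λ_1 - a) = (-1, 0.2361); multiply by -1 so the first entry is positive: u = (1, -0.2361).
  ||u|| = √((1)² + (-0.2361)²) = √(1.0557) ≈ 1.0275,
  v_1 = u/||u|| ≈ (0.9732, -0.2298) (||v_1|| = 1).

λ_1 = 16.2361,  λ_2 = 11.7639;  v_1 ≈ (0.9732, -0.2298)


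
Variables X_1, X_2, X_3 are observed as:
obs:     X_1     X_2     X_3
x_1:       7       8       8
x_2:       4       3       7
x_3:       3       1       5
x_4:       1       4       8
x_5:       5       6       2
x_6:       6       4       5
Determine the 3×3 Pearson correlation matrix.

Step 1 — column means:
  mean(X_1) = (7 + 4 + 3 + 1 + 5 + 6) / 6 = 26/6 = 4.3333
  mean(X_2) = (8 + 3 + 1 + 4 + 6 + 4) / 6 = 26/6 = 4.3333
  mean(X_3) = (8 + 7 + 5 + 8 + 2 + 5) / 6 = 35/6 = 5.8333

Step 2 — sample variances and covariances s[i,j] = (1/(n-1)) · Σ_k (x_{k,i} - mean_i) · (x_{k,j} - mean_j), with n-1 = 5:
  s[X_1,X_1] = ((2.6667)·(2.6667) + (-0.3333)·(-0.3333) + (-1.3333)·(-1.3333) + (-3.3333)·(-3.3333) + (0.6667)·(0.6667) + (1.6667)·(1.6667)) / 5 = 23.3333/5 = 4.6667
  s[X_1,X_2] = ((2.6667)·(3.6667) + (-0.3333)·(-1.3333) + (-1.3333)·(-3.3333) + (-3.3333)·(-0.3333) + (0.6667)·(1.6667) + (1.6667)·(-0.3333)) / 5 = 16.3333/5 = 3.2667
  s[X_1,X_3] = ((2.6667)·(2.1667) + (-0.3333)·(1.1667) + (-1.3333)·(-0.8333) + (-3.3333)·(2.1667) + (0.6667)·(-3.8333) + (1.6667)·(-0.8333)) / 5 = -4.6667/5 = -0.9333
  s[X_2,X_2] = ((3.6667)·(3.6667) + (-1.3333)·(-1.3333) + (-3.3333)·(-3.3333) + (-0.3333)·(-0.3333) + (1.6667)·(1.6667) + (-0.3333)·(-0.3333)) / 5 = 29.3333/5 = 5.8667
  s[X_2,X_3] = ((3.6667)·(2.1667) + (-1.3333)·(1.1667) + (-3.3333)·(-0.8333) + (-0.3333)·(2.1667) + (1.6667)·(-3.8333) + (-0.3333)·(-0.8333)) / 5 = 2.3333/5 = 0.4667
  s[X_3,X_3] = ((2.1667)·(2.1667) + (1.1667)·(1.1667) + (-0.8333)·(-0.8333) + (2.1667)·(2.1667) + (-3.8333)·(-3.8333) + (-0.8333)·(-0.8333)) / 5 = 26.8333/5 = 5.3667
  Sample standard deviations s_i = √(s[i,i]):
  s(X_1) = √(4.6667) = 2.1602
  s(X_2) = √(5.8667) = 2.4221
  s(X_3) = √(5.3667) = 2.3166

Step 3 — r_{ij} = s_{ij} / (s_i · s_j):
  r[X_1,X_1] = 1 (diagonal).
  r[X_1,X_2] = 3.2667 / (2.1602 · 2.4221) = 3.2667 / 5.2324 = 0.6243
  r[X_1,X_3] = -0.9333 / (2.1602 · 2.3166) = -0.9333 / 5.0044 = -0.1865
  r[X_2,X_2] = 1 (diagonal).
  r[X_2,X_3] = 0.4667 / (2.4221 · 2.3166) = 0.4667 / 5.6111 = 0.0832
  r[X_3,X_3] = 1 (diagonal).

R is symmetric with unit diagonal. Assembling:

R = [[1, 0.6243, -0.1865],
 [0.6243, 1, 0.0832],
 [-0.1865, 0.0832, 1]]


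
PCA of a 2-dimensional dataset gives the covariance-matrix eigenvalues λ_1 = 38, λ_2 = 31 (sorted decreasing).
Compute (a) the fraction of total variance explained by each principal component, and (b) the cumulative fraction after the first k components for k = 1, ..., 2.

Step 1 — total variance = trace(Sigma) = Σ λ_i = 38 + 31 = 69.

Step 2 — fraction explained by component i = λ_i / Σ λ:
  PC1: 38/69 = 0.5507
  PC2: 31/69 = 0.4493

Step 3 — cumulative fraction after k components = (λ_1 + ... + λ_k) / Σ λ:
  k = 1: 38/69 = 0.5507
  k = 2: (38 + 31)/69 = 69/69 = 1

Summary (fraction, with percent):

explained: PC1 0.5507 (55.07%), PC2 0.4493 (44.93%);  cumulative: 0.5507, 1


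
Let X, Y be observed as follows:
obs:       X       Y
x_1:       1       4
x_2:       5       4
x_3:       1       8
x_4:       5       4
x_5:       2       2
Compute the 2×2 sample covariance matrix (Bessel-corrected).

Step 1 — column means:
  mean(X) = (1 + 5 + 1 + 5 + 2) / 5 = 14/5 = 2.8
  mean(Y) = (4 + 4 + 8 + 4 + 2) / 5 = 22/5 = 4.4

Step 2 — sample covariance S[i,j] = (1/(n-1)) · Σ_k (x_{k,i} - mean_i) · (x_{k,j} - mean_j), with n-1 = 4.
  S[X,X] = ((-1.8)·(-1.8) + (2.2)·(2.2) + (-1.8)·(-1.8) + (2.2)·(2.2) + (-0.8)·(-0.8)) / 4 = 16.8/4 = 4.2
  S[X,Y] = ((-1.8)·(-0.4) + (2.2)·(-0.4) + (-1.8)·(3.6) + (2.2)·(-0.4) + (-0.8)·(-2.4)) / 4 = -5.6/4 = -1.4
  S[Y,Y] = ((-0.4)·(-0.4) + (-0.4)·(-0.4) + (3.6)·(3.6) + (-0.4)·(-0.4) + (-2.4)·(-2.4)) / 4 = 19.2/4 = 4.8

S is symmetric (S[j,i] = S[i,j]). Assembling:

S = [[4.2, -1.4],
 [-1.4, 4.8]]


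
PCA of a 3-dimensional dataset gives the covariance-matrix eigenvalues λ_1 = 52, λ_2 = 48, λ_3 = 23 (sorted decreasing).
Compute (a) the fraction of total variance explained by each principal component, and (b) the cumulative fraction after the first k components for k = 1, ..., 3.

Step 1 — total variance = trace(Sigma) = Σ λ_i = 52 + 48 + 23 = 123.

Step 2 — fraction explained by component i = λ_i / Σ λ:
  PC1: 52/123 = 0.4228
  PC2: 48/123 = 0.3902
  PC3: 23/123 = 0.187

Step 3 — cumulative fraction after k components = (λ_1 + ... + λ_k) / Σ λ:
  k = 1: 52/123 = 0.4228
  k = 2: (52 + 48)/123 = 100/123 = 0.813
  k = 3: (52 + 48 + 23)/123 = 123/123 = 1

Summary (fraction, with percent):

explained: PC1 0.4228 (42.28%), PC2 0.3902 (39.02%), PC3 0.187 (18.7%);  cumulative: 0.4228, 0.813, 1


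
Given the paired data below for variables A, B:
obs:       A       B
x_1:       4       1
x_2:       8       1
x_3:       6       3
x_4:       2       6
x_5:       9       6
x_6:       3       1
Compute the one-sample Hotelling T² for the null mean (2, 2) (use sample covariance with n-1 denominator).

Step 1 — sample mean vector:
  mean(A) = (4 + 8 + 6 + 2 + 9 + 3) / 6 = 32/6 = 5.3333
  mean(B) = (1 + 1 + 3 + 6 + 6 + 1) / 6 = 18/6 = 3
  x̄ = (5.3333, 3),  deviation x̄ - mu_0 = (5.3333, 3) - (2, 2) = (3.3333, 1).

Step 2 — sample covariance matrix, S[i,j] = (1/(n-1)) · Σ_k (x_{k,i} - mean_i) · (x_{k,j} - mean_j), divisor n-1 = 5:
  S[A,A] = ((-1.3333)·(-1.3333) + (2.6667)·(2.6667) + (0.6667)·(0.6667) + (-3.3333)·(-3.3333) + (3.6667)·(3.6667) + (-2.3333)·(-2.3333)) / 5 = 39.3333/5 = 7.8667
  S[A,B] = ((-1.3333)·(-2) + (2.6667)·(-2) + (0.6667)·(0) + (-3.3333)·(3) + (3.6667)·(3) + (-2.3333)·(-2)) / 5 = 3/5 = 0.6
  S[B,B] = ((-2)·(-2) + (-2)·(-2) + (0)·(0) + (3)·(3) + (3)·(3) + (-2)·(-2)) / 5 = 30/5 = 6
  S = [[7.8667, 0.6],
 [0.6, 6]].

Step 3 — invert S. det(S) = 7.8667·6 - (0.6)² = 46.84.
  S^{-1} = (1/det) · [[d, -b], [-b, a]] = [[0.1281, -0.0128],
 [-0.0128, 0.1679]].

Step 4 — quadratic form (x̄ - mu_0)^T · S^{-1} · (x̄ - mu_0):
  S^{-1} · (x̄ - mu_0) = (0.4142, 0.1252),
  (x̄ - mu_0)^T · [...] = (3.3333)·(0.4142) + (1)·(0.1252) = 1.5058.

Step 5 — scale by n: T² = 6 · 1.5058 = 9.035.

T² ≈ 9.035


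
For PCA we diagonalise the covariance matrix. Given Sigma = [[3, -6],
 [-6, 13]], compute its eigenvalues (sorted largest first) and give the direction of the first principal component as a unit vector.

Step 1 — characteristic polynomial of 2×2 Sigma:
  det(Sigma - λI) = λ² - trace · λ + det = 0.
  trace = 3 + 13 = 16, det = 3·13 - (-6)² = 3.
Step 2 — discriminant:
  Δ = trace² - 4·det = 256 - 12 = 244.
Step 3 — eigenvalues:
  λ = (trace ± √Δ)/2 = (16 ± 15.6205)/2,
  λ_1 = 15.8102,  λ_2 = 0.1898.

Step 4 — unit eigenvector for λ_1: solve (Sigma - λ_1 I)v = 0. First row:
  (3 - 15.8102)·v_x + (-6)·v_y = 0, i.e. (-12.8102)·v_x + (-6)·v_y = 0,
  so v ∝ (b, λ_1 - a) = (-6, 12.8102); multiply by -1 so the first entry is positive: u = (6, -12.8102).
  ||u|| = √((6)² + (-12.8102)²) = √(200.1025) ≈ 14.1458,
  v_1 = u/||u|| ≈ (0.4242, -0.9056) (||v_1|| = 1).

λ_1 = 15.8102,  λ_2 = 0.1898;  v_1 ≈ (0.4242, -0.9056)


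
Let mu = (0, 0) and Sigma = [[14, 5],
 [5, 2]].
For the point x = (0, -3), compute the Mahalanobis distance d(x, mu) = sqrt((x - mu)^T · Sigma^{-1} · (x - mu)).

Step 1 — centre the observation: (x - mu) = (0, -3).

Step 2 — invert Sigma. det(Sigma) = 14·2 - (5)² = 3.
  Sigma^{-1} = (1/det) · [[d, -b], [-b, a]] = [[0.6667, -1.6667],
 [-1.6667, 4.6667]].

Step 3 — form the quadratic (x - mu)^T · Sigma^{-1} · (x - mu):
  Sigma^{-1} · (x - mu) = (5, -14).
  (x - mu)^T · [Sigma^{-1} · (x - mu)] = (0)·(5) + (-3)·(-14) = 42.

Step 4 — take square root: d = √(42) ≈ 6.4807.

d(x, mu) = √(42) ≈ 6.4807


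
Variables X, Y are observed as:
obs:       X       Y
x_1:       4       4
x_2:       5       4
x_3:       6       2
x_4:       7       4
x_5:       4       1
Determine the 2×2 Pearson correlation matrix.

Step 1 — column means:
  mean(X) = (4 + 5 + 6 + 7 + 4) / 5 = 26/5 = 5.2
  mean(Y) = (4 + 4 + 2 + 4 + 1) / 5 = 15/5 = 3

Step 2 — sample variances and covariances s[i,j] = (1/(n-1)) · Σ_k (x_{k,i} - mean_i) · (x_{k,j} - mean_j), with n-1 = 4:
  s[X,X] = ((-1.2)·(-1.2) + (-0.2)·(-0.2) + (0.8)·(0.8) + (1.8)·(1.8) + (-1.2)·(-1.2)) / 4 = 6.8/4 = 1.7
  s[X,Y] = ((-1.2)·(1) + (-0.2)·(1) + (0.8)·(-1) + (1.8)·(1) + (-1.2)·(-2)) / 4 = 2/4 = 0.5
  s[Y,Y] = ((1)·(1) + (1)·(1) + (-1)·(-1) + (1)·(1) + (-2)·(-2)) / 4 = 8/4 = 2
  Sample standard deviations s_i = √(s[i,i]):
  s(X) = √(1.7) = 1.3038
  s(Y) = √(2) = 1.4142

Step 3 — r_{ij} = s_{ij} / (s_i · s_j):
  r[X,X] = 1 (diagonal).
  r[X,Y] = 0.5 / (1.3038 · 1.4142) = 0.5 / 1.8439 = 0.2712
  r[Y,Y] = 1 (diagonal).

R is symmetric with unit diagonal. Assembling:

R = [[1, 0.2712],
 [0.2712, 1]]


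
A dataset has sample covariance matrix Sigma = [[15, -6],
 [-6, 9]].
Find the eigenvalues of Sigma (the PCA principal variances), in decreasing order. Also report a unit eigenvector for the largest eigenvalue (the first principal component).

Step 1 — characteristic polynomial of 2×2 Sigma:
  det(Sigma - λI) = λ² - trace · λ + det = 0.
  trace = 15 + 9 = 24, det = 15·9 - (-6)² = 99.
Step 2 — discriminant:
  Δ = trace² - 4·det = 576 - 396 = 180.
Step 3 — eigenvalues:
  λ = (trace ± √Δ)/2 = (24 ± 13.4164)/2,
  λ_1 = 18.7082,  λ_2 = 5.2918.

Step 4 — unit eigenvector for λ_1: solve (Sigma - λ_1 I)v = 0. First row:
  (15 - 18.7082)·v_x + (-6)·v_y = 0, i.e. (-3.7082)·v_x + (-6)·v_y = 0,
  so v ∝ (b, λ_1 - a) = (-6, 3.7082); multiply by -1 so the first entry is positive: u = (6, -3.7082).
  ||u|| = √((6)² + (-3.7082)²) = √(49.7508) ≈ 7.0534,
  v_1 = u/||u|| ≈ (0.8507, -0.5257) (||v_1|| = 1).

λ_1 = 18.7082,  λ_2 = 5.2918;  v_1 ≈ (0.8507, -0.5257)


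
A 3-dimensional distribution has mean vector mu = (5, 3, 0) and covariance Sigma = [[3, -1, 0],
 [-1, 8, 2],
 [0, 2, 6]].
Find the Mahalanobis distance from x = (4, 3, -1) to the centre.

Step 1 — centre the observation: (x - mu) = (-1, 0, -1).

Step 2 — invert Sigma (cofactor / det for 3×3, or solve directly):
  Sigma^{-1} = [[0.3492, 0.0476, -0.0159],
 [0.0476, 0.1429, -0.0476],
 [-0.0159, -0.0476, 0.1825]].

Step 3 — form the quadratic (x - mu)^T · Sigma^{-1} · (x - mu):
  Sigma^{-1} · (x - mu) = (-0.3333, 0, -0.1667).
  (x - mu)^T · [Sigma^{-1} · (x - mu)] = (-1)·(-0.3333) + (0)·(0) + (-1)·(-0.1667) = 0.5.

Step 4 — take square root: d = √(0.5) ≈ 0.7071.

d(x, mu) = √(0.5) ≈ 0.7071


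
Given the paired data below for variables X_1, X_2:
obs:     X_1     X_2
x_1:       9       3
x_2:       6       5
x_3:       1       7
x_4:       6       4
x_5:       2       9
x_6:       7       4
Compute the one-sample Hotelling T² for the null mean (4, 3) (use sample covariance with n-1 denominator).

Step 1 — sample mean vector:
  mean(X_1) = (9 + 6 + 1 + 6 + 2 + 7) / 6 = 31/6 = 5.1667
  mean(X_2) = (3 + 5 + 7 + 4 + 9 + 4) / 6 = 32/6 = 5.3333
  x̄ = (5.1667, 5.3333),  deviation x̄ - mu_0 = (5.1667, 5.3333) - (4, 3) = (1.1667, 2.3333).

Step 2 — sample covariance matrix, S[i,j] = (1/(n-1)) · Σ_k (x_{k,i} - mean_i) · (x_{k,j} - mean_j), divisor n-1 = 5:
  S[X_1,X_1] = ((3.8333)·(3.8333) + (0.8333)·(0.8333) + (-4.1667)·(-4.1667) + (0.8333)·(0.8333) + (-3.1667)·(-3.1667) + (1.8333)·(1.8333)) / 5 = 46.8333/5 = 9.3667
  S[X_1,X_2] = ((3.8333)·(-2.3333) + (0.8333)·(-0.3333) + (-4.1667)·(1.6667) + (0.8333)·(-1.3333) + (-3.1667)·(3.6667) + (1.8333)·(-1.3333)) / 5 = -31.3333/5 = -6.2667
  S[X_2,X_2] = ((-2.3333)·(-2.3333) + (-0.3333)·(-0.3333) + (1.6667)·(1.6667) + (-1.3333)·(-1.3333) + (3.6667)·(3.6667) + (-1.3333)·(-1.3333)) / 5 = 25.3333/5 = 5.0667
  S = [[9.3667, -6.2667],
 [-6.2667, 5.0667]].

Step 3 — invert S. det(S) = 9.3667·5.0667 - (-6.2667)² = 8.1867.
  S^{-1} = (1/det) · [[d, -b], [-b, a]] = [[0.6189, 0.7655],
 [0.7655, 1.1441]].

Step 4 — quadratic form (x̄ - mu_0)^T · S^{-1} · (x̄ - mu_0):
  S^{-1} · (x̄ - mu_0) = (2.5081, 3.5627),
  (x̄ - mu_0)^T · [...] = (1.1667)·(2.5081) + (2.3333)·(3.5627) = 11.2391.

Step 5 — scale by n: T² = 6 · 11.2391 = 67.4349.

T² ≈ 67.4349
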